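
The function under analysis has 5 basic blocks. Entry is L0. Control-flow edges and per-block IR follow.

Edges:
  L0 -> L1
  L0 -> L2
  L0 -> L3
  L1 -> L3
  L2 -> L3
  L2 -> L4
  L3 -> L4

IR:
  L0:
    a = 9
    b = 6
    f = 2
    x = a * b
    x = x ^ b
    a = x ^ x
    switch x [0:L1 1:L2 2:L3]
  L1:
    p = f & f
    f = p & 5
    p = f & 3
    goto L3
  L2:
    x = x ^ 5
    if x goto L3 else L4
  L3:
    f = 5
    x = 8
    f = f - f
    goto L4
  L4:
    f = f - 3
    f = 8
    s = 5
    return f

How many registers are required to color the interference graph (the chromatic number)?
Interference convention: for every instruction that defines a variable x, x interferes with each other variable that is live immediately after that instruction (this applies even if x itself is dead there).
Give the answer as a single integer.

Per-block:
  L0: {a,b,f,x} / ∅
  L1: {f,p} / {f}
  L2: {x} / {x}
  L3: {f,x} / ∅
  L4: {f,s} / {f}

Backward fixpoint:
  L0 li=∅ lo={f,x}
  L1 li={f} lo=∅
  L2 li={f,x} lo={f}
  L3 li=∅ lo={f}
  L4 li={f} lo=∅

Interference:
  a↔{b,f,x}
  b↔{a,f,x}
  f↔{a,b,s,x}
  p↔∅
  s↔{f}
  x↔{a,b,f}

Registers:
  clique {a,b,f,x} ⇒ need ≥ 4
  assign a→r1 b→r2 f→r0 p→r0 s→r1 x→r3 — no edge inside a register ⇒ χ ≤ 4
  χ = 4

Answer: 4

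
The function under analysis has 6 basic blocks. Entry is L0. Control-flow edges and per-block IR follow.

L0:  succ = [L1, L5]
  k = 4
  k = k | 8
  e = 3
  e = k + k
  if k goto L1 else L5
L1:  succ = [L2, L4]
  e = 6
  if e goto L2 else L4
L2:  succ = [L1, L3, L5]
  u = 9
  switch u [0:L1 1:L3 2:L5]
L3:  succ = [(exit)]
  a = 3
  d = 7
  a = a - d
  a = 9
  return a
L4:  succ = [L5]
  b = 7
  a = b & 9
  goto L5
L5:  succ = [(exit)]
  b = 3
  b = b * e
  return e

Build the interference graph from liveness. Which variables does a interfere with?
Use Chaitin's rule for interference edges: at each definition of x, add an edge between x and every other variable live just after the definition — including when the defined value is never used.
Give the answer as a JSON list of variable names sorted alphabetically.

Answer: ["d", "e"]

Analysis:
Per-block:
  L0 def {e,k} use ∅
  L1 def {e} use ∅
  L2 def {u} use ∅
  L3 def {a,d} use ∅
  L4 def {a,b} use ∅
  L5 def {b} use {e}

Liveness:
  L0 li=∅ lo={e}
  L1 li=∅ lo={e}
  L2 li={e} lo={e}
  L3 li=∅ lo=∅
  L4 li={e} lo={e}
  L5 li={e} lo=∅

Interference:
  a: {d,e}
  b: {e}
  d: {a}
  e: {a,b,k,u}
  k: {e}
  u: {e}

N(a) = ["d", "e"]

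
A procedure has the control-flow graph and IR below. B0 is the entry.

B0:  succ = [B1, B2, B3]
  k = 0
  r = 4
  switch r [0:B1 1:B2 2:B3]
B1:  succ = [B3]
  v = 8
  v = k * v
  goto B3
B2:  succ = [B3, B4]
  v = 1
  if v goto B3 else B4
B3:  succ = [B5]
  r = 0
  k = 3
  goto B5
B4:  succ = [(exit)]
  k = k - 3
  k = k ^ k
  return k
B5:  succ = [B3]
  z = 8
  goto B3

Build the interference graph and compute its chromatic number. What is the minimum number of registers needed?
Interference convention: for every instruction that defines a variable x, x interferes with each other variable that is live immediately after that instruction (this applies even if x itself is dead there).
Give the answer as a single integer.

Per-block:
  B0: {k,r} / ∅
  B1: {v} / {k}
  B2: {v} / ∅
  B3: {k,r} / ∅
  B4: {k} / {k}
  B5: {z} / ∅

Backward fixpoint:
  B0 li=∅ lo={k}
  B1 li={k} lo=∅
  B2 li={k} lo={k}
  B3 li=∅ lo=∅
  B4 li={k} lo=∅
  B5 li=∅ lo=∅

Conflict graph:
  k↔{r,v}
  r↔{k}
  v↔{k}
  z↔∅

Chromatic number:
  lower bound: {k,r} mutually conflict ⇒ χ ≥ 2
  2-colouring: R0={k,z}  R1={r,v}
  χ = 2

Answer: 2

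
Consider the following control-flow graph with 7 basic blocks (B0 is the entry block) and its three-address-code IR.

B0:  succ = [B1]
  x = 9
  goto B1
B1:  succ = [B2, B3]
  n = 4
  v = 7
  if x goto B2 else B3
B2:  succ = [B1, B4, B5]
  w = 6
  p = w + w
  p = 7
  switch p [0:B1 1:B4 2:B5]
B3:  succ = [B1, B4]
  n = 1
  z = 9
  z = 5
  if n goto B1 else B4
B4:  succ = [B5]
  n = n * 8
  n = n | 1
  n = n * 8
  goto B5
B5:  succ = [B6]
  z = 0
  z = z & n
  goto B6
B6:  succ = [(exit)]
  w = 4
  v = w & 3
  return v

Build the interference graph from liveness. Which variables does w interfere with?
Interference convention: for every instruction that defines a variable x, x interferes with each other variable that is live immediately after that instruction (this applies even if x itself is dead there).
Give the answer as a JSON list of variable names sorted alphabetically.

Block summaries:
  B0 def {x} use ∅
  B1 def {n,v} use {x}
  B2 def {p,w} use ∅
  B3 def {n,z} use ∅
  B4 def {n} use {n}
  B5 def {z} use {n}
  B6 def {v,w} use ∅

Live sets:
  live B0: ∅→{x}
  live B1: {x}→{n,x}
  live B2: {n,x}→{n,x}
  live B3: {x}→{n,x}
  live B4: {n}→{n}
  live B5: {n}→∅
  live B6: ∅→∅

Conflict graph:
  n: {p,v,w,x,z}
  p: {n,x}
  v: {n,x}
  w: {n,x}
  x: {n,p,v,w,z}
  z: {n,x}

N(w) = ["n", "x"]

Answer: ["n", "x"]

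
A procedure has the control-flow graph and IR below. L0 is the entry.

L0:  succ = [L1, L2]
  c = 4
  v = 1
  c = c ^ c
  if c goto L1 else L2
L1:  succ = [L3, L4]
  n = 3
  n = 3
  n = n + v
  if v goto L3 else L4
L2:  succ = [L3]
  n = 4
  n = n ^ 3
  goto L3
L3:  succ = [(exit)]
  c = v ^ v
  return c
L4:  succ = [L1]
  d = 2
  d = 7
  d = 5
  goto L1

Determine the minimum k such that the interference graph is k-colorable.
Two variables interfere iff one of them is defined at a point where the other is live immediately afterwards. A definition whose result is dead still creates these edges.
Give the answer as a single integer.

def/use:
  L0: {c,v} / ∅
  L1: {n} / {v}
  L2: {n} / ∅
  L3: {c} / {v}
  L4: {d} / ∅

Liveness:
  L0: in=∅ out={v}
  L1: in={v} out={v}
  L2: in={v} out={v}
  L3: in={v} out=∅
  L4: in={v} out={v}

Conflict graph:
  c↔{v}
  d↔{v}
  n↔{v}
  v↔{c,d,n}

Colouring:
  lower bound: {c,v} mutually conflict ⇒ χ ≥ 2
  assign c→r1 d→r1 n→r1 v→r0 — no edge inside a register ⇒ χ ≤ 2
  χ = 2

Answer: 2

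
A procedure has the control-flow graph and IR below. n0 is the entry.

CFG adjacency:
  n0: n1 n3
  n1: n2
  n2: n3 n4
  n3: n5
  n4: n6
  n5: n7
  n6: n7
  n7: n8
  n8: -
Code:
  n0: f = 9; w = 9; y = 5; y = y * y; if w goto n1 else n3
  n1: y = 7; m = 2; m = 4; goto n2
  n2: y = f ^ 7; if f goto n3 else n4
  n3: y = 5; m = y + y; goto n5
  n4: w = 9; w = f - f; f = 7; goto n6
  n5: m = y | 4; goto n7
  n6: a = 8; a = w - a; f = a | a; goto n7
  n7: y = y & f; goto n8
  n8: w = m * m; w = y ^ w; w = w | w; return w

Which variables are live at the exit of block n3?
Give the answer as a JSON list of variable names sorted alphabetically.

Per-block:
  n0 def {f,w,y} use ∅
  n1 def {m,y} use ∅
  n2 def {y} use {f}
  n3 def {m,y} use ∅
  n4 def {f,w} use {f}
  n5 def {m} use {y}
  n6 def {a,f} use {w}
  n7 def {y} use {f,y}
  n8 def {w} use {m,y}

Live sets:
  live n0: ∅→{f}
  live n1: {f}→{f,m}
  live n2: {f,m}→{f,m,y}
  live n3: {f}→{f,y}
  live n4: {f,m,y}→{m,w,y}
  live n5: {f,y}→{f,m,y}
  live n6: {m,w,y}→{f,m,y}
  live n7: {f,m,y}→{m,y}
  live n8: {m,y}→∅

live-out(n3) = ["f", "y"]

Answer: ["f", "y"]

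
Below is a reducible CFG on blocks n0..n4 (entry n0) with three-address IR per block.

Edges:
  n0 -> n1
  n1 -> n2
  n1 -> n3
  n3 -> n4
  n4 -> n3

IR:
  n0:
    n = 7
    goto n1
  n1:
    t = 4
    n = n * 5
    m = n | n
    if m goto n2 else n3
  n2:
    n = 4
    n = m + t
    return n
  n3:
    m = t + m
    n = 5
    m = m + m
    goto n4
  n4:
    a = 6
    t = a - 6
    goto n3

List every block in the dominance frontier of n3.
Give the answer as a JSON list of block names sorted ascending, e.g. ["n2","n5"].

idom tree: n1←n0 n2←n1 n3←n1 n4←n3
Join-block Dom:
  n3: preds {n1,n4}: {n0,n1} ∩ {n0,n1,n3,n4} = {n0,n1}; idom=n1

DF derivation:
  n3←n1: walk · to n1
  n3←n4: walk n4→n3 to n1
  n0 → ∅
  n1 → ∅
  n2 → ∅
  n3 → {n3}
  n4 → {n3}

DF(n3) = ["n3"]

Answer: ["n3"]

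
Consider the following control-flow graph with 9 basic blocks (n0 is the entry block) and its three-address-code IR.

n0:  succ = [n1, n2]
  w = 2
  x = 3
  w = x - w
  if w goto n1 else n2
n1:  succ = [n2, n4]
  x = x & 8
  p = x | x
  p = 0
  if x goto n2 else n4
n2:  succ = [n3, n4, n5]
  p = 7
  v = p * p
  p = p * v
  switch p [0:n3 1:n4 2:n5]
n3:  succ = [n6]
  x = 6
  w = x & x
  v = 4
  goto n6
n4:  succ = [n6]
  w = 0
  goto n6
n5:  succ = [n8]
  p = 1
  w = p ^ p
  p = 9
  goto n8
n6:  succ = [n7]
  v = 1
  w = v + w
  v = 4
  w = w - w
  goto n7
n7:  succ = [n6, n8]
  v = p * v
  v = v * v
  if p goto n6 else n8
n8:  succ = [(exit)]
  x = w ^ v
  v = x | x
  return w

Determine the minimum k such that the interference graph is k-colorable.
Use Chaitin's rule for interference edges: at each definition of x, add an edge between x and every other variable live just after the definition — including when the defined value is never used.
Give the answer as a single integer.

Block summaries:
  n0 def {w,x} use ∅
  n1 def {p,x} use {x}
  n2 def {p,v} use ∅
  n3 def {v,w,x} use ∅
  n4 def {w} use ∅
  n5 def {p,w} use ∅
  n6 def {v,w} use {w}
  n7 def {v} use {p,v}
  n8 def {v,x} use {v,w}

Backward fixpoint:
  n0 li=∅ lo={x}
  n1 li={x} lo={p}
  n2 li=∅ lo={p,v}
  n3 li={p} lo={p,w}
  n4 li={p} lo={p,w}
  n5 li={v} lo={v,w}
  n6 li={p,w} lo={p,v,w}
  n7 li={p,v,w} lo={p,v,w}
  n8 li={v,w} lo=∅

Interfere edges:
  p: {v,w,x}
  v: {p,w}
  w: {p,v,x}
  x: {p,w}

Colouring:
  lower bound: {p,v,w} mutually conflict ⇒ χ ≥ 3
  3-colouring: R0={p}  R1={w}  R2={v,x}
  χ = 3

Answer: 3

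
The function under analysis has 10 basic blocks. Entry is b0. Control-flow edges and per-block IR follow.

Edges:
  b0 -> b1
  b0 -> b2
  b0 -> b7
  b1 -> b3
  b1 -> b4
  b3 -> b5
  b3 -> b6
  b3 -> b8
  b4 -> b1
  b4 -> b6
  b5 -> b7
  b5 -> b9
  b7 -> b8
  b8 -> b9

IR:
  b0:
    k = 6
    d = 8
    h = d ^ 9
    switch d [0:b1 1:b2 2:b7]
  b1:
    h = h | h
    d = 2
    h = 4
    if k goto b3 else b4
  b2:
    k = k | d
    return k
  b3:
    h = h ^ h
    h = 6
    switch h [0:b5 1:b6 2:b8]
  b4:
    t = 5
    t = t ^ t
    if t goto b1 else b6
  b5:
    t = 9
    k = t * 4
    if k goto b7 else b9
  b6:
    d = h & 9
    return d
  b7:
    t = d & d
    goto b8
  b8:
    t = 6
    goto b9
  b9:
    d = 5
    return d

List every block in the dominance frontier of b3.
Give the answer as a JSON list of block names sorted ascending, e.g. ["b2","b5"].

idom tree: b1←b0 b2←b0 b3←b1 b4←b1 b5←b3 b6←b1 b7←b0 b8←b0 b9←b0
Join-block Dom:
  b1: preds {b0,b4}: {b0} ∩ {b0,b1,b4} = {b0}; idom=b0
  b6: preds {b3,b4}: {b0,b1,b3} ∩ {b0,b1,b4} = {b0,b1}; idom=b1
  b7: preds {b0,b5}: {b0} ∩ {b0,b1,b3,b5} = {b0}; idom=b0
  b8: preds {b3,b7}: {b0,b1,b3} ∩ {b0,b7} = {b0}; idom=b0
  b9: preds {b5,b8}: {b0,b1,b3,b5} ∩ {b0,b8} = {b0}; idom=b0

DF derivation:
  b1←b0: walk · to b0
  b1←b4: walk b4→b1 to b0
  b6←b3: walk b3 to b1
  b6←b4: walk b4 to b1
  b7←b0: walk · to b0
  b7←b5: walk b5→b3→b1 to b0
  b8←b3: walk b3→b1 to b0
  b8←b7: walk b7 to b0
  b9←b5: walk b5→b3→b1 to b0
  b9←b8: walk b8 to b0
  DF(b0)=∅
  DF(b1)={b1,b7,b8,b9}
  DF(b2)=∅
  DF(b3)={b6,b7,b8,b9}
  DF(b4)={b1,b6}
  DF(b5)={b7,b9}
  DF(b6)=∅
  DF(b7)={b8}
  DF(b8)={b9}
  DF(b9)=∅

DF(b3) = ["b6", "b7", "b8", "b9"]

Answer: ["b6", "b7", "b8", "b9"]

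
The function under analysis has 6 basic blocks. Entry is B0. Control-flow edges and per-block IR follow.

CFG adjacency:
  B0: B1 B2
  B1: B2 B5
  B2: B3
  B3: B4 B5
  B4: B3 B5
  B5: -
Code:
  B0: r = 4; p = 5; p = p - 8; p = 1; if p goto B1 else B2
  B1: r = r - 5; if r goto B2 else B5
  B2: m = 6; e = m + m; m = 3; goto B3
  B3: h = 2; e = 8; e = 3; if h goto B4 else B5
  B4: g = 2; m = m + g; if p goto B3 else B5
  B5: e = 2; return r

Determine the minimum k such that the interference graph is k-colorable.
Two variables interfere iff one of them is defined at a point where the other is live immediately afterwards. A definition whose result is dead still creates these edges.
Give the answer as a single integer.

Answer: 5

Working:
def/use:
  B0: def={p,r} ue=∅
  B1: def={r} ue={r}
  B2: def={e,m} ue=∅
  B3: def={e,h} ue=∅
  B4: def={g,m} ue={m,p}
  B5: def={e} ue={r}

Live sets:
  live B0: ∅→{p,r}
  live B1: {p,r}→{p,r}
  live B2: {p,r}→{m,p,r}
  live B3: {m,p,r}→{m,p,r}
  live B4: {m,p,r}→{m,p,r}
  live B5: {r}→∅

Interfere edges:
  e: {h,m,p,r}
  g: {m,p,r}
  h: {e,m,p,r}
  m: {e,g,h,p,r}
  p: {e,g,h,m,r}
  r: {e,g,h,m,p}

Chromatic number:
  clique {e,h,m,p,r} ⇒ need ≥ 5
  5-colouring: r0={m}  r1={p}  r2={r}  r3={e,g}  r4={h}
  χ = 5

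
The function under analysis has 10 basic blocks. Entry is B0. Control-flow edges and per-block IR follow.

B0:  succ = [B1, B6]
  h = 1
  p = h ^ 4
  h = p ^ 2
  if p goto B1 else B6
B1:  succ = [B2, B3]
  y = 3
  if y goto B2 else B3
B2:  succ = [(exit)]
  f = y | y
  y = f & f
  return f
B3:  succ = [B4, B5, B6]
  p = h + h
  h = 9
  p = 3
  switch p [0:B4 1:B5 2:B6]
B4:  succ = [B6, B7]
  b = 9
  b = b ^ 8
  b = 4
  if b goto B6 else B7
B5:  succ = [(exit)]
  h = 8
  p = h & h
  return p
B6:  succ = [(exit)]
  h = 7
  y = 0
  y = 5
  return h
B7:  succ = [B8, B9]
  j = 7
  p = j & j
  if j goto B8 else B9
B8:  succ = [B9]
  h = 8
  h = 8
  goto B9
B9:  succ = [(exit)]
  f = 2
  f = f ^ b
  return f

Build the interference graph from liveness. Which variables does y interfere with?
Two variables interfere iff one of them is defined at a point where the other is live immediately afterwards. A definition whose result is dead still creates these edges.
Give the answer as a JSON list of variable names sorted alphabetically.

Answer: ["f", "h"]

Derivation:
Per-block:
  B0: {h,p} / ∅
  B1: {y} / ∅
  B2: {f,y} / {y}
  B3: {h,p} / {h}
  B4: {b} / ∅
  B5: {h,p} / ∅
  B6: {h,y} / ∅
  B7: {j,p} / ∅
  B8: {h} / ∅
  B9: {f} / {b}

Liveness:
  B0: in=∅ out={h}
  B1: in={h} out={h,y}
  B2: in={y} out=∅
  B3: in={h} out=∅
  B4: in=∅ out={b}
  B5: in=∅ out=∅
  B6: in=∅ out=∅
  B7: in={b} out={b}
  B8: in={b} out={b}
  B9: in={b} out=∅

Interfere edges:
  b↔{f,h,j,p}
  f↔{b,y}
  h↔{b,p,y}
  j↔{b,p}
  p↔{b,h,j}
  y↔{f,h}

N(y) = ["f", "h"]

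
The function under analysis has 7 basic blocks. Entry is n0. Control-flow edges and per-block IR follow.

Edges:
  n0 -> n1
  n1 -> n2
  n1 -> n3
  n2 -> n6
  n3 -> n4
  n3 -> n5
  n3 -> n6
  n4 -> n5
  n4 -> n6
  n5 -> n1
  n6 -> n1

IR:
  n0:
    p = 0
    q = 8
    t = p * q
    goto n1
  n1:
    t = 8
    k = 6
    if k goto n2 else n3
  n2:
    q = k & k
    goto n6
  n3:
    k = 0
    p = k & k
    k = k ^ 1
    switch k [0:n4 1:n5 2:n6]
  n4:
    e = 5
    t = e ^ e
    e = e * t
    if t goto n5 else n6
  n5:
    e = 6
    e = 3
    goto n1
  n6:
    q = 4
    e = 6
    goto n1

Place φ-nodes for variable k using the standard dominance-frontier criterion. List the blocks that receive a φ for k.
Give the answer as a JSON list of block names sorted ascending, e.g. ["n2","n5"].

Answer: ["n1", "n6"]

Derivation:
idom tree: n1←n0 n2←n1 n3←n1 n4←n3 n5←n3 n6←n1
Dom at joins:
  n1: preds {n0,n5,n6}: {n0} ∩ {n0,n1,n3,n5} ∩ {n0,n1,n6} = {n0}; idom=n0
  n5: preds {n3,n4}: {n0,n1,n3} ∩ {n0,n1,n3,n4} = {n0,n1,n3}; idom=n3
  n6: preds {n2,n3,n4}: {n0,n1,n2} ∩ {n0,n1,n3} ∩ {n0,n1,n3,n4} = {n0,n1}; idom=n1

DF derivation:
  join n1 pred n0: · stop@n0
  join n1 pred n5: n5→n3→n1 stop@n0
  join n1 pred n6: n6→n1 stop@n0
  join n5 pred n3: · stop@n3
  join n5 pred n4: n4 stop@n3
  join n6 pred n2: n2 stop@n1
  join n6 pred n3: n3 stop@n1
  join n6 pred n4: n4→n3 stop@n1
  n0: DF=∅
  n1: DF={n1}
  n2: DF={n6}
  n3: DF={n1,n6}
  n4: DF={n5,n6}
  n5: DF={n1}
  n6: DF={n1}

φ for k: defs {n1,n3}
  DF⁺ = {n1,n6}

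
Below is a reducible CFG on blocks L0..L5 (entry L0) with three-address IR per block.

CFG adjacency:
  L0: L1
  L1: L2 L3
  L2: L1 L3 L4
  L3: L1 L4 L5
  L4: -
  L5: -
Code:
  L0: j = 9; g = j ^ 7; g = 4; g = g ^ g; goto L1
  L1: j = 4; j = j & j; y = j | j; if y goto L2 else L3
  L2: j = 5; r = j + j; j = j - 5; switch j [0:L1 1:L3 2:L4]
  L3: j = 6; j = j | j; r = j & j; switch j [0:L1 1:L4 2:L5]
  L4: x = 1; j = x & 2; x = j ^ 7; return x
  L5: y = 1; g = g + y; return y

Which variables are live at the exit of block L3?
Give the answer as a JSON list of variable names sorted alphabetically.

def/use:
  L0: {g,j} / ∅
  L1: {j,y} / ∅
  L2: {j,r} / ∅
  L3: {j,r} / ∅
  L4: {j,x} / ∅
  L5: {g,y} / {g}

Backward fixpoint:
  live L0: ∅→{g}
  live L1: {g}→{g}
  live L2: {g}→{g}
  live L3: {g}→{g}
  live L4: ∅→∅
  live L5: {g}→∅

live-out(L3) = ["g"]

Answer: ["g"]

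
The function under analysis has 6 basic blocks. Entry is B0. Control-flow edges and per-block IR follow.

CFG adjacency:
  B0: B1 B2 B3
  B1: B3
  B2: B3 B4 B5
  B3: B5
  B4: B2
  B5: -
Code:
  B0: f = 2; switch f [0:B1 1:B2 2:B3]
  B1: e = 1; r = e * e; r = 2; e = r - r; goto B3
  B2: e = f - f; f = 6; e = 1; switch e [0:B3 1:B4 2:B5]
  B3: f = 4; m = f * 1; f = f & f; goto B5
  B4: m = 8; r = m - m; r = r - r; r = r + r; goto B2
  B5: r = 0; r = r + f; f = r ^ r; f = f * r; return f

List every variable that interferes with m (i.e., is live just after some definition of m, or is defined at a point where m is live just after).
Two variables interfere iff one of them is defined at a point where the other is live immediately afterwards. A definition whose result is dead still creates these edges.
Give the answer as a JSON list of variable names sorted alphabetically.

Answer: ["f"]

Derivation:
def/use:
  B0: {f} / ∅
  B1: {e,r} / ∅
  B2: {e,f} / {f}
  B3: {f,m} / ∅
  B4: {m,r} / ∅
  B5: {f,r} / {f}

Live sets:
  B0: in=∅ out={f}
  B1: in=∅ out=∅
  B2: in={f} out={f}
  B3: in=∅ out={f}
  B4: in={f} out={f}
  B5: in={f} out=∅

Conflict graph:
  e↔{f}
  f↔{e,m,r}
  m↔{f}
  r↔{f}

N(m) = ["f"]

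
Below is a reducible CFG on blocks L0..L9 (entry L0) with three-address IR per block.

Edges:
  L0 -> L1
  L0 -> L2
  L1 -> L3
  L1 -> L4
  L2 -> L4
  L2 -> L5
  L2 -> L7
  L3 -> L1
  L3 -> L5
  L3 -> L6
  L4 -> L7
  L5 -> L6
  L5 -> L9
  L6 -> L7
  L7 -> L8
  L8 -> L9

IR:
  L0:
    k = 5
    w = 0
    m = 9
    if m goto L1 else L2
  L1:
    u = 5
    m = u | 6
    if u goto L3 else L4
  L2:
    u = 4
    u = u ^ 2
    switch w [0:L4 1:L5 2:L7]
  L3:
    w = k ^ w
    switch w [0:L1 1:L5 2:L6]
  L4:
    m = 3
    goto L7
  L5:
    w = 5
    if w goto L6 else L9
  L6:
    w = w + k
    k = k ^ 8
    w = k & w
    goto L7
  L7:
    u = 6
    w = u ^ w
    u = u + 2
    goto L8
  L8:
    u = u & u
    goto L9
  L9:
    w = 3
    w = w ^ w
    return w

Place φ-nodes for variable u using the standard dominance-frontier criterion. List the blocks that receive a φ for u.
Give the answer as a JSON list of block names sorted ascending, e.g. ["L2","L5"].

Answer: ["L1", "L4", "L5", "L6", "L7", "L9"]

Working:
idom tree: L1←L0 L2←L0 L3←L1 L4←L0 L5←L0 L6←L0 L7←L0 L8←L7 L9←L0
Join-block Dom:
  L1: preds {L0,L3}: {L0} ∩ {L0,L1,L3} = {L0}; idom=L0
  L4: preds {L1,L2}: {L0,L1} ∩ {L0,L2} = {L0}; idom=L0
  L5: preds {L2,L3}: {L0,L2} ∩ {L0,L1,L3} = {L0}; idom=L0
  L6: preds {L3,L5}: {L0,L1,L3} ∩ {L0,L5} = {L0}; idom=L0
  L7: preds {L2,L4,L6}: {L0,L2} ∩ {L0,L4} ∩ {L0,L6} = {L0}; idom=L0
  L9: preds {L5,L8}: {L0,L5} ∩ {L0,L7,L8} = {L0}; idom=L0

Frontier:
  join L1 pred L0: · stop@L0
  join L1 pred L3: L3→L1 stop@L0
  join L4 pred L1: L1 stop@L0
  join L4 pred L2: L2 stop@L0
  join L5 pred L2: L2 stop@L0
  join L5 pred L3: L3→L1 stop@L0
  join L6 pred L3: L3→L1 stop@L0
  join L6 pred L5: L5 stop@L0
  join L7 pred L2: L2 stop@L0
  join L7 pred L4: L4 stop@L0
  join L7 pred L6: L6 stop@L0
  join L9 pred L5: L5 stop@L0
  join L9 pred L8: L8→L7 stop@L0
  L0: DF=∅
  L1: DF={L1,L4,L5,L6}
  L2: DF={L4,L5,L7}
  L3: DF={L1,L5,L6}
  L4: DF={L7}
  L5: DF={L6,L9}
  L6: DF={L7}
  L7: DF={L9}
  L8: DF={L9}
  L9: DF=∅

φ for u: defs {L1,L2,L7,L8}
  DF⁺ = {L1,L4,L5,L6,L7,L9}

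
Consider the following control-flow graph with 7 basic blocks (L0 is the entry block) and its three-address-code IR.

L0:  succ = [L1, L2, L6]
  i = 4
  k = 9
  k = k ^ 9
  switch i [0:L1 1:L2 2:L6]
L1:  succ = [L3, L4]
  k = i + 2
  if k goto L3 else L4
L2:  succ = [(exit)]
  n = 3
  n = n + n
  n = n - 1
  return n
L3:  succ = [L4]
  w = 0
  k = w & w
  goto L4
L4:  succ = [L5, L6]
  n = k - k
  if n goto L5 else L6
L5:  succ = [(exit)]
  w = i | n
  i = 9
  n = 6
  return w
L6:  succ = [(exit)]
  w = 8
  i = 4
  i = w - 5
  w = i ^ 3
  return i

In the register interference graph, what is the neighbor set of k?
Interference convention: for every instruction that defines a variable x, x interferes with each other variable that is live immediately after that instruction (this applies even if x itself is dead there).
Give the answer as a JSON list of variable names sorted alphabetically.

Answer: ["i"]

Analysis:
Block summaries:
  L0 def {i,k} use ∅
  L1 def {k} use {i}
  L2 def {n} use ∅
  L3 def {k,w} use ∅
  L4 def {n} use {k}
  L5 def {i,n,w} use {i,n}
  L6 def {i,w} use ∅

Liveness:
  live L0: ∅→{i}
  live L1: {i}→{i,k}
  live L2: ∅→∅
  live L3: {i}→{i,k}
  live L4: {i,k}→{i,n}
  live L5: {i,n}→∅
  live L6: ∅→∅

Interference:
  i — {k,n,w}
  k — {i}
  n — {i,w}
  w — {i,n}

N(k) = ["i"]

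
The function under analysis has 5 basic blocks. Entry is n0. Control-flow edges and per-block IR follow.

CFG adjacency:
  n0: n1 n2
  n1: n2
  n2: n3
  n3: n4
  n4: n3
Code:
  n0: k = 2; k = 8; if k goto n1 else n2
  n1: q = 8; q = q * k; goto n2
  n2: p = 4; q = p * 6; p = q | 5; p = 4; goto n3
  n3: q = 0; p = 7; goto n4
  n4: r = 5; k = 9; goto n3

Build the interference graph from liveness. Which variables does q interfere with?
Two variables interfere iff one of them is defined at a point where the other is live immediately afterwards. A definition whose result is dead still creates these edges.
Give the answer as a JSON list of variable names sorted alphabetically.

Block summaries:
  n0 def {k} use ∅
  n1 def {q} use {k}
  n2 def {p,q} use ∅
  n3 def {p,q} use ∅
  n4 def {k,r} use ∅

Backward fixpoint:
  live n0: ∅→{k}
  live n1: {k}→∅
  live n2: ∅→∅
  live n3: ∅→∅
  live n4: ∅→∅

Interfere edges:
  k — {q}
  p — ∅
  q — {k}
  r — ∅

N(q) = ["k"]

Answer: ["k"]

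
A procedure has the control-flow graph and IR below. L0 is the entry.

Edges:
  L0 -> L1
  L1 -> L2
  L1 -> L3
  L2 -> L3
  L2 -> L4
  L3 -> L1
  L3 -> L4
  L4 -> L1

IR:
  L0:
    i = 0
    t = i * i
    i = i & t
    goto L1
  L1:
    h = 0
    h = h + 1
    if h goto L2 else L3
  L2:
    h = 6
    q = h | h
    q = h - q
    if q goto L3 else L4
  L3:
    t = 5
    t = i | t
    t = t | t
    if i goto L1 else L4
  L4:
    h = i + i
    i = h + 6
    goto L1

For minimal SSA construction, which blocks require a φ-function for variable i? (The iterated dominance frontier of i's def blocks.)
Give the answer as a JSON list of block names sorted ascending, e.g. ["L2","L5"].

idom tree: L1←L0 L2←L1 L3←L1 L4←L1
Dom at joins:
  L1: preds {L0,L3,L4}: {L0} ∩ {L0,L1,L3} ∩ {L0,L1,L4} = {L0}; idom=L0
  L3: preds {L1,L2}: {L0,L1} ∩ {L0,L1,L2} = {L0,L1}; idom=L1
  L4: preds {L2,L3}: {L0,L1,L2} ∩ {L0,L1,L3} = {L0,L1}; idom=L1

DF derivation:
  L1←L0: walk · to L0
  L1←L3: walk L3→L1 to L0
  L1←L4: walk L4→L1 to L0
  L3←L1: walk · to L1
  L3←L2: walk L2 to L1
  L4←L2: walk L2 to L1
  L4←L3: walk L3 to L1
  DF(L0)=∅
  DF(L1)={L1}
  DF(L2)={L3,L4}
  DF(L3)={L1,L4}
  DF(L4)={L1}

φ for i: defs {L0,L4}
  DF⁺ = {L1}

Answer: ["L1"]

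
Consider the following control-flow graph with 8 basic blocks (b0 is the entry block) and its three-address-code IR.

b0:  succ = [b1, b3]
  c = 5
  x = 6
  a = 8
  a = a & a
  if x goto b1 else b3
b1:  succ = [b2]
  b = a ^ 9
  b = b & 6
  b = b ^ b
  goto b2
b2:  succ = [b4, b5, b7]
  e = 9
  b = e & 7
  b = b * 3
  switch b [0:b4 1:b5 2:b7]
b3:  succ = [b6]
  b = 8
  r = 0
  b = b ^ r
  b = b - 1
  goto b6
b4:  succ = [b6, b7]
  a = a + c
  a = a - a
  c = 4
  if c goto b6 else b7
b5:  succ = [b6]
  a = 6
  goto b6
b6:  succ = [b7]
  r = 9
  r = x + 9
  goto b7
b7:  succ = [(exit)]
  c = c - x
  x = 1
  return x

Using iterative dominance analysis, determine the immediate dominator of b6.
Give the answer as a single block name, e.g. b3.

idom tree: b1←b0 b2←b1 b3←b0 b4←b2 b5←b2 b6←b0 b7←b0
Dom at joins:
  b6: preds {b3,b4,b5}: {b0,b3} ∩ {b0,b1,b2,b4} ∩ {b0,b1,b2,b5} = {b0}; idom=b0
  b7: preds {b2,b4,b6}: {b0,b1,b2} ∩ {b0,b1,b2,b4} ∩ {b0,b6} = {b0}; idom=b0

idom(b6) = b0

Answer: b0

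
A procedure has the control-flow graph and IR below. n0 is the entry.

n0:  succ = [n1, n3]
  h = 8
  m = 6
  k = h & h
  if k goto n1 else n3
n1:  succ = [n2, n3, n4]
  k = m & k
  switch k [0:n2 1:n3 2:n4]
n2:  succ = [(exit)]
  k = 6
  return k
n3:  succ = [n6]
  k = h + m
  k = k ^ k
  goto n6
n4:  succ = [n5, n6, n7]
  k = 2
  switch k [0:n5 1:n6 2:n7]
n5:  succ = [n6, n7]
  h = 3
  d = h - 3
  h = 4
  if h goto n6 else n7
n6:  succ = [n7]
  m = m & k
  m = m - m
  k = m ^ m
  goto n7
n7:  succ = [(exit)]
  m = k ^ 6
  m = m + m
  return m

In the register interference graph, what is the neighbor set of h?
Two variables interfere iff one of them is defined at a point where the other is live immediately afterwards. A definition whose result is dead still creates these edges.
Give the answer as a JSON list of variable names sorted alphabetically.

def/use:
  n0: def={h,k,m} ue=∅
  n1: def={k} ue={k,m}
  n2: def={k} ue=∅
  n3: def={k} ue={h,m}
  n4: def={k} ue=∅
  n5: def={d,h} ue=∅
  n6: def={k,m} ue={k,m}
  n7: def={m} ue={k}

Liveness:
  n0 li=∅ lo={h,k,m}
  n1 li={h,k,m} lo={h,m}
  n2 li=∅ lo=∅
  n3 li={h,m} lo={k,m}
  n4 li={m} lo={k,m}
  n5 li={k,m} lo={k,m}
  n6 li={k,m} lo={k}
  n7 li={k} lo=∅

Interfere edges:
  d: {k,m}
  h: {k,m}
  k: {d,h,m}
  m: {d,h,k}

N(h) = ["k", "m"]

Answer: ["k", "m"]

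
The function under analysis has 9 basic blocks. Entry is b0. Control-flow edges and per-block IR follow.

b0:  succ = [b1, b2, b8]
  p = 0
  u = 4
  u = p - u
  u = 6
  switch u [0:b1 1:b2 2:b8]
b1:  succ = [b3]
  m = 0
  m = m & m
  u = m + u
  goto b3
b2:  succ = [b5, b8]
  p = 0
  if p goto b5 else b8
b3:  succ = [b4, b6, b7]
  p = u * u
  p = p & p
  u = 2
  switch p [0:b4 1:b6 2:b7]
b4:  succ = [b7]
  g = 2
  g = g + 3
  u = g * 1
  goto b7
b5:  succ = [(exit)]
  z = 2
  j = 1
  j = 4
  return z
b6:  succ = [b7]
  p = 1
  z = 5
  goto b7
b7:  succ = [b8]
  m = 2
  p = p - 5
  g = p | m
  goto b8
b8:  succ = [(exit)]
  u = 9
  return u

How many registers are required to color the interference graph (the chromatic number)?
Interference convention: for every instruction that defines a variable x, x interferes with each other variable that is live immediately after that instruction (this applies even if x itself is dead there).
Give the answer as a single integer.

Per-block:
  b0 def {p,u} use ∅
  b1 def {m,u} use {u}
  b2 def {p} use ∅
  b3 def {p,u} use {u}
  b4 def {g,u} use ∅
  b5 def {j,z} use ∅
  b6 def {p,z} use ∅
  b7 def {g,m,p} use {p}
  b8 def {u} use ∅

Backward fixpoint:
  b0 li=∅ lo={u}
  b1 li={u} lo={u}
  b2 li=∅ lo=∅
  b3 li={u} lo={p}
  b4 li={p} lo={p}
  b5 li=∅ lo=∅
  b6 li=∅ lo={p}
  b7 li={p} lo=∅
  b8 li=∅ lo=∅

Interference:
  g: {p}
  j: {z}
  m: {p,u}
  p: {g,m,u,z}
  u: {m,p}
  z: {j,p}

Chromatic number:
  clique {m,p,u} ⇒ need ≥ 3
  assign g→c1 j→c0 m→c1 p→c0 u→c2 z→c1 — no edge inside a register ⇒ χ ≤ 3
  χ = 3

Answer: 3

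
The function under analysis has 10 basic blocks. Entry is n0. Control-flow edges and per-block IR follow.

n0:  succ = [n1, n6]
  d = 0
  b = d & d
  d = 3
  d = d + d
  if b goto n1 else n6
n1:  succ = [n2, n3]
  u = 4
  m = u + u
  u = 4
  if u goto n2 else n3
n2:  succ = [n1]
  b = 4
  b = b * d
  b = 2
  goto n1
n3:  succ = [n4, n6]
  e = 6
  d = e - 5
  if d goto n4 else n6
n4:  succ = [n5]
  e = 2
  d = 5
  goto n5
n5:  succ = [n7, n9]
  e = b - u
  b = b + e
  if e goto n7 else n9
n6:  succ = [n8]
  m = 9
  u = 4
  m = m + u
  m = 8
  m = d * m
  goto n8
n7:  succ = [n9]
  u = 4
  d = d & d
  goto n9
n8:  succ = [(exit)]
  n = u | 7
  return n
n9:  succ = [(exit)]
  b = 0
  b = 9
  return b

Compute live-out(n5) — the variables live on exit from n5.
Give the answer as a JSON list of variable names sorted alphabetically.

Answer: ["d"]

Working:
Per-block:
  n0: def={b,d} ue=∅
  n1: def={m,u} ue=∅
  n2: def={b} ue={d}
  n3: def={d,e} ue=∅
  n4: def={d,e} ue=∅
  n5: def={b,e} ue={b,u}
  n6: def={m,u} ue={d}
  n7: def={d,u} ue={d}
  n8: def={n} ue={u}
  n9: def={b} ue=∅

Liveness:
  n0 li=∅ lo={b,d}
  n1 li={b,d} lo={b,d,u}
  n2 li={d} lo={b,d}
  n3 li={b,u} lo={b,d,u}
  n4 li={b,u} lo={b,d,u}
  n5 li={b,d,u} lo={d}
  n6 li={d} lo={u}
  n7 li={d} lo=∅
  n8 li={u} lo=∅
  n9 li=∅ lo=∅

live-out(n5) = ["d"]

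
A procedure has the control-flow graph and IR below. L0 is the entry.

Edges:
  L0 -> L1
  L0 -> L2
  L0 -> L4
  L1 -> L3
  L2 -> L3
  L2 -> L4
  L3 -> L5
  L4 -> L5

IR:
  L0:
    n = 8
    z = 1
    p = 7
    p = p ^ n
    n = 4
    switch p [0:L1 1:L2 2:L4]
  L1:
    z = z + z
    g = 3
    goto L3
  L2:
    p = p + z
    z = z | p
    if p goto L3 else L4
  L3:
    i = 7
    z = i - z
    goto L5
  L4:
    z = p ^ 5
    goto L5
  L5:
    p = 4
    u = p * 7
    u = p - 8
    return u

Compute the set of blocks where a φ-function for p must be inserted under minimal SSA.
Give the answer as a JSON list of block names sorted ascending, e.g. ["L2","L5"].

Answer: ["L3", "L4", "L5"]

Derivation:
idom tree: L1←L0 L2←L0 L3←L0 L4←L0 L5←L0
Join-block Dom:
  L3: preds {L1,L2}: {L0,L1} ∩ {L0,L2} = {L0}; idom=L0
  L4: preds {L0,L2}: {L0} ∩ {L0,L2} = {L0}; idom=L0
  L5: preds {L3,L4}: {L0,L3} ∩ {L0,L4} = {L0}; idom=L0

DF walk-up:
  join L3 pred L1: L1 stop@L0
  join L3 pred L2: L2 stop@L0
  join L4 pred L0: · stop@L0
  join L4 pred L2: L2 stop@L0
  join L5 pred L3: L3 stop@L0
  join L5 pred L4: L4 stop@L0
  DF(L0)=∅
  DF(L1)={L3}
  DF(L2)={L3,L4}
  DF(L3)={L5}
  DF(L4)={L5}
  DF(L5)=∅

φ for p: defs {L0,L2,L5}
  DF⁺ = {L3,L4,L5}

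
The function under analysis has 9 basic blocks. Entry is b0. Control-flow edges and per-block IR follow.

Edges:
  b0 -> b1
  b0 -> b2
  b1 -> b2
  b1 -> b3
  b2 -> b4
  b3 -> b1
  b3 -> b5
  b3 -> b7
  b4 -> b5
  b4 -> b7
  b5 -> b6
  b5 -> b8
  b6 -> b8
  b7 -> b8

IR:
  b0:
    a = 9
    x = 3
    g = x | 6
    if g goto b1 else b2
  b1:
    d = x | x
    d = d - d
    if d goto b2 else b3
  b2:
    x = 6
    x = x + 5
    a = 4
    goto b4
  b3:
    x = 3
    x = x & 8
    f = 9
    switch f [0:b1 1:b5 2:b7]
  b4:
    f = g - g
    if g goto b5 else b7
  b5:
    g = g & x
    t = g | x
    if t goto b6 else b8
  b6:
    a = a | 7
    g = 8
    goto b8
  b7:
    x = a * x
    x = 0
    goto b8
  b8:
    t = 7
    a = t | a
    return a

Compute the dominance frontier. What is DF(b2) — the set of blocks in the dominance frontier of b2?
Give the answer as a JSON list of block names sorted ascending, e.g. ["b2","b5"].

Answer: ["b5", "b7"]

Derivation:
idom tree: b1←b0 b2←b0 b3←b1 b4←b2 b5←b0 b6←b5 b7←b0 b8←b0
Dom at joins:
  b1: preds {b0,b3}: {b0} ∩ {b0,b1,b3} = {b0}; idom=b0
  b2: preds {b0,b1}: {b0} ∩ {b0,b1} = {b0}; idom=b0
  b5: preds {b3,b4}: {b0,b1,b3} ∩ {b0,b2,b4} = {b0}; idom=b0
  b7: preds {b3,b4}: {b0,b1,b3} ∩ {b0,b2,b4} = {b0}; idom=b0
  b8: preds {b5,b6,b7}: {b0,b5} ∩ {b0,b5,b6} ∩ {b0,b7} = {b0}; idom=b0

DF derivation:
  b1←b0: walk · to b0
  b1←b3: walk b3→b1 to b0
  b2←b0: walk · to b0
  b2←b1: walk b1 to b0
  b5←b3: walk b3→b1 to b0
  b5←b4: walk b4→b2 to b0
  b7←b3: walk b3→b1 to b0
  b7←b4: walk b4→b2 to b0
  b8←b5: walk b5 to b0
  b8←b6: walk b6→b5 to b0
  b8←b7: walk b7 to b0
  DF(b0)=∅
  DF(b1)={b1,b2,b5,b7}
  DF(b2)={b5,b7}
  DF(b3)={b1,b5,b7}
  DF(b4)={b5,b7}
  DF(b5)={b8}
  DF(b6)={b8}
  DF(b7)={b8}
  DF(b8)=∅

DF(b2) = ["b5", "b7"]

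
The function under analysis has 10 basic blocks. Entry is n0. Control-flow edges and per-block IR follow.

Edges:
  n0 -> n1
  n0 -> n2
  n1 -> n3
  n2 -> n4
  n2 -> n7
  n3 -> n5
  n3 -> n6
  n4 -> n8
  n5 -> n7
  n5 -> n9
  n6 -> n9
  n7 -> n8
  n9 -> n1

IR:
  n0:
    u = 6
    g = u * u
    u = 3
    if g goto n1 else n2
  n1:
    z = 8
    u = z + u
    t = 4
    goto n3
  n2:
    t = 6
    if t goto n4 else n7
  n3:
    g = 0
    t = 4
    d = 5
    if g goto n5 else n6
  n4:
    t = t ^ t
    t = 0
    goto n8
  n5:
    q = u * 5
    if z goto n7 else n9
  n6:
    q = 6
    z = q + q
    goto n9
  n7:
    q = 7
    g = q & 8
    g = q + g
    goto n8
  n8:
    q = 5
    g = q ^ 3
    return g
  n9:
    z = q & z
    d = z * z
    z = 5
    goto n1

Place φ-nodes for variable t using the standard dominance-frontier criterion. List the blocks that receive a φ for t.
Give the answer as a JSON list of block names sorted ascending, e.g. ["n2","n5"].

idom tree: n1←n0 n2←n0 n3←n1 n4←n2 n5←n3 n6←n3 n7←n0 n8←n0 n9←n3
Join-block Dom:
  n1: preds {n0,n9}: {n0} ∩ {n0,n1,n3,n9} = {n0}; idom=n0
  n7: preds {n2,n5}: {n0,n2} ∩ {n0,n1,n3,n5} = {n0}; idom=n0
  n8: preds {n4,n7}: {n0,n2,n4} ∩ {n0,n7} = {n0}; idom=n0
  n9: preds {n5,n6}: {n0,n1,n3,n5} ∩ {n0,n1,n3,n6} = {n0,n1,n3}; idom=n3

DF walk-up:
  join n1 pred n0: · stop@n0
  join n1 pred n9: n9→n3→n1 stop@n0
  join n7 pred n2: n2 stop@n0
  join n7 pred n5: n5→n3→n1 stop@n0
  join n8 pred n4: n4→n2 stop@n0
  join n8 pred n7: n7 stop@n0
  join n9 pred n5: n5 stop@n3
  join n9 pred n6: n6 stop@n3
  DF(n0)=∅
  DF(n1)={n1,n7}
  DF(n2)={n7,n8}
  DF(n3)={n1,n7}
  DF(n4)={n8}
  DF(n5)={n7,n9}
  DF(n6)={n9}
  DF(n7)={n8}
  DF(n8)=∅
  DF(n9)={n1}

φ for t: defs {n1,n2,n3,n4}
  DF⁺ = {n1,n7,n8}

Answer: ["n1", "n7", "n8"]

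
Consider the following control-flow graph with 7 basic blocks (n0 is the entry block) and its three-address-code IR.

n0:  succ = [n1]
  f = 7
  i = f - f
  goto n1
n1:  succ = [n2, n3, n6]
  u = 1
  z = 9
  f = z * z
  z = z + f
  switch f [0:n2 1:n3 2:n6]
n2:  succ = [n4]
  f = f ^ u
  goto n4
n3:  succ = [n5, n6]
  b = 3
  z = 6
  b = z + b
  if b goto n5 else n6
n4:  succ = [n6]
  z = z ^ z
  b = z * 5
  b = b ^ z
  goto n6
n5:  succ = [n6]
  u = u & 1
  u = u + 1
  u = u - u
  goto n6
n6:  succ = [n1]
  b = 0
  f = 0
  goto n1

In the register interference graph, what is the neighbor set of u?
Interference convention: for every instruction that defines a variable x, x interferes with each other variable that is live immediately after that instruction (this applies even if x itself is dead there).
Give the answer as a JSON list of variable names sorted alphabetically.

Answer: ["b", "f", "z"]

Working:
def/use:
  n0 def {f,i} use ∅
  n1 def {f,u,z} use ∅
  n2 def {f} use {f,u}
  n3 def {b,z} use ∅
  n4 def {b,z} use {z}
  n5 def {u} use {u}
  n6 def {b,f} use ∅

Backward fixpoint:
  n0 li=∅ lo=∅
  n1 li=∅ lo={f,u,z}
  n2 li={f,u,z} lo={z}
  n3 li={u} lo={u}
  n4 li={z} lo=∅
  n5 li={u} lo=∅
  n6 li=∅ lo=∅

Conflict graph:
  b — {u,z}
  f — {u,z}
  i — ∅
  u — {b,f,z}
  z — {b,f,u}

N(u) = ["b", "f", "z"]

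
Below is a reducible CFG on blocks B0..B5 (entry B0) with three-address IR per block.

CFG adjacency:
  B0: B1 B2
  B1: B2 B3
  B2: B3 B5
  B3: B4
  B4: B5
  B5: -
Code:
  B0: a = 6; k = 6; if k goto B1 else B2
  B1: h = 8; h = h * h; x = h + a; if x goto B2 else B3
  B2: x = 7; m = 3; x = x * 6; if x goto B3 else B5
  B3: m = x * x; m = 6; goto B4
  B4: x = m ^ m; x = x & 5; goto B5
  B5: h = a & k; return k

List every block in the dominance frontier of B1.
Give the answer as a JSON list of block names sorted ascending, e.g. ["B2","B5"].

idom tree: B1←B0 B2←B0 B3←B0 B4←B3 B5←B0
Dom at joins:
  B2: preds {B0,B1}: {B0} ∩ {B0,B1} = {B0}; idom=B0
  B3: preds {B1,B2}: {B0,B1} ∩ {B0,B2} = {B0}; idom=B0
  B5: preds {B2,B4}: {B0,B2} ∩ {B0,B3,B4} = {B0}; idom=B0

DF derivation:
  B2←B0: walk · to B0
  B2←B1: walk B1 to B0
  B3←B1: walk B1 to B0
  B3←B2: walk B2 to B0
  B5←B2: walk B2 to B0
  B5←B4: walk B4→B3 to B0
  DF(B0)=∅
  DF(B1)={B2,B3}
  DF(B2)={B3,B5}
  DF(B3)={B5}
  DF(B4)={B5}
  DF(B5)=∅

DF(B1) = ["B2", "B3"]

Answer: ["B2", "B3"]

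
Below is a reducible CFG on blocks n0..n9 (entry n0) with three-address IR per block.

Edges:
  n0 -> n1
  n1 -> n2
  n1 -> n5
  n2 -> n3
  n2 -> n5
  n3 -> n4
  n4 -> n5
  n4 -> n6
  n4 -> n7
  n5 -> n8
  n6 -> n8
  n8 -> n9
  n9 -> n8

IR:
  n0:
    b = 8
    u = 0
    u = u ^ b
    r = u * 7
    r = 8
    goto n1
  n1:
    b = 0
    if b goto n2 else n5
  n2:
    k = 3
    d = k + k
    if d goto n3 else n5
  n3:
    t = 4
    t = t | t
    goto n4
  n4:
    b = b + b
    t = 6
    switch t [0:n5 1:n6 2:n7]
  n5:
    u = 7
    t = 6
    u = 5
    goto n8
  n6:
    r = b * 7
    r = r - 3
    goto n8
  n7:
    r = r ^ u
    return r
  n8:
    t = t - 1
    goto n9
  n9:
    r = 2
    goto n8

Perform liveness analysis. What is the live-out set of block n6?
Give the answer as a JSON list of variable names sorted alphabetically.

Answer: ["t"]

Derivation:
def/use:
  n0: def={b,r,u} ue=∅
  n1: def={b} ue=∅
  n2: def={d,k} ue=∅
  n3: def={t} ue=∅
  n4: def={b,t} ue={b}
  n5: def={t,u} ue=∅
  n6: def={r} ue={b}
  n7: def={r} ue={r,u}
  n8: def={t} ue={t}
  n9: def={r} ue=∅

Liveness:
  n0: in=∅ out={r,u}
  n1: in={r,u} out={b,r,u}
  n2: in={b,r,u} out={b,r,u}
  n3: in={b,r,u} out={b,r,u}
  n4: in={b,r,u} out={b,r,t,u}
  n5: in=∅ out={t}
  n6: in={b,t} out={t}
  n7: in={r,u} out=∅
  n8: in={t} out={t}
  n9: in={t} out={t}

live-out(n6) = ["t"]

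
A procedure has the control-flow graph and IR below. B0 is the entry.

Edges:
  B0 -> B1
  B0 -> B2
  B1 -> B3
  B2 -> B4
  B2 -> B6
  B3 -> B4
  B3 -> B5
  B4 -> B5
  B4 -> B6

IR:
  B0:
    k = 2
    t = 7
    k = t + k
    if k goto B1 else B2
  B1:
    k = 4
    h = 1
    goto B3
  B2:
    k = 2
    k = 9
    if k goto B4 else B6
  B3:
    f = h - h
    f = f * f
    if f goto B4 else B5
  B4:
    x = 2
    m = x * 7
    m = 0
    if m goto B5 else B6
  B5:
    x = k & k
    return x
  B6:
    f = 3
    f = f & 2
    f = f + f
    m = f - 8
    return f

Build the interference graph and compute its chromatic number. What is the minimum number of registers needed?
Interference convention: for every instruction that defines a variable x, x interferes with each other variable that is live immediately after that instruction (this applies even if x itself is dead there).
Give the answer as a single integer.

Answer: 3

Working:
Per-block:
  B0: def={k,t} ue=∅
  B1: def={h,k} ue=∅
  B2: def={k} ue=∅
  B3: def={f} ue={h}
  B4: def={m,x} ue=∅
  B5: def={x} ue={k}
  B6: def={f,m} ue=∅

Live sets:
  B0: in=∅ out=∅
  B1: in=∅ out={h,k}
  B2: in=∅ out={k}
  B3: in={h,k} out={k}
  B4: in={k} out={k}
  B5: in={k} out=∅
  B6: in=∅ out=∅

Interference:
  f — {k,m}
  h — {k}
  k — {f,h,m,t,x}
  m — {f,k}
  t — {k}
  x — {k}

Colouring:
  lower bound: {f,k,m} mutually conflict ⇒ χ ≥ 3
  3-colouring: r0={k}  r1={f,h,t,x}  r2={m}
  χ = 3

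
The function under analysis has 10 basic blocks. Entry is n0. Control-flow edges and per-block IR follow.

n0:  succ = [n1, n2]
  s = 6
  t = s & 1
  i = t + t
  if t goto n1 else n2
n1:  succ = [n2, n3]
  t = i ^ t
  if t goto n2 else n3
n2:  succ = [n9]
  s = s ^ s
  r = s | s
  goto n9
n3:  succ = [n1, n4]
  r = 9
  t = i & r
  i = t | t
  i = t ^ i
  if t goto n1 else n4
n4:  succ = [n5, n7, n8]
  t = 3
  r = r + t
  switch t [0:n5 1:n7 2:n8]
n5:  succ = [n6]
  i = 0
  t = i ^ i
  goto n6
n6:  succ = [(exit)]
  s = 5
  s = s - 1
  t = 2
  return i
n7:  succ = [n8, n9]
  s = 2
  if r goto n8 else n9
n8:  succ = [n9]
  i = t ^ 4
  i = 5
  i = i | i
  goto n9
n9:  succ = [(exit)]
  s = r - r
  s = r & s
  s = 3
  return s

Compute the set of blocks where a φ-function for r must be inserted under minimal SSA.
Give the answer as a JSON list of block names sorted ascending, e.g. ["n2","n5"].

Answer: ["n1", "n2", "n9"]

Analysis:
idom tree: n1←n0 n2←n0 n3←n1 n4←n3 n5←n4 n6←n5 n7←n4 n8←n4 n9←n0
Dom∩ at merges:
  n1: preds {n0,n3}: {n0} ∩ {n0,n1,n3} = {n0}; idom=n0
  n2: preds {n0,n1}: {n0} ∩ {n0,n1} = {n0}; idom=n0
  n8: preds {n4,n7}: {n0,n1,n3,n4} ∩ {n0,n1,n3,n4,n7} = {n0,n1,n3,n4}; idom=n4
  n9: preds {n2,n7,n8}: {n0,n2} ∩ {n0,n1,n3,n4,n7} ∩ {n0,n1,n3,n4,n8} = {n0}; idom=n0

DF derivation:
  join n1 pred n0: · stop@n0
  join n1 pred n3: n3→n1 stop@n0
  join n2 pred n0: · stop@n0
  join n2 pred n1: n1 stop@n0
  join n8 pred n4: · stop@n4
  join n8 pred n7: n7 stop@n4
  join n9 pred n2: n2 stop@n0
  join n9 pred n7: n7→n4→n3→n1 stop@n0
  join n9 pred n8: n8→n4→n3→n1 stop@n0
  n0: DF=∅
  n1: DF={n1,n2,n9}
  n2: DF={n9}
  n3: DF={n1,n9}
  n4: DF={n9}
  n5: DF=∅
  n6: DF=∅
  n7: DF={n8,n9}
  n8: DF={n9}
  n9: DF=∅

φ for r: defs {n2,n3,n4}
  DF⁺ = {n1,n2,n9}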